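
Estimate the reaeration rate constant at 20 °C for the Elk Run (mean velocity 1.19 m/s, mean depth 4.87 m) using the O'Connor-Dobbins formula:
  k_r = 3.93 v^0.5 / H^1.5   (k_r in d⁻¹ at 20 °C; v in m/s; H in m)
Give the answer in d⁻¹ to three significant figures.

k_r ≈ 0.399 d⁻¹

k_r = 3.93 × 1.19^0.5 / 4.87^1.5 = 3.93 × 1.091 / 10.75 = 0.3989 d⁻¹.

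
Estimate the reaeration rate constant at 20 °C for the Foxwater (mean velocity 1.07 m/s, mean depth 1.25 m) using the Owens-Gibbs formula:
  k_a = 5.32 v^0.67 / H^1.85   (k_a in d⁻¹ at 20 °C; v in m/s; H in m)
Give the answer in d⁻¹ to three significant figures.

k_a = 5.32 × 1.07^0.67 / 1.25^1.85 = 5.32 × 1.046 / 1.511 = 3.684 d⁻¹.

k_a ≈ 3.68 d⁻¹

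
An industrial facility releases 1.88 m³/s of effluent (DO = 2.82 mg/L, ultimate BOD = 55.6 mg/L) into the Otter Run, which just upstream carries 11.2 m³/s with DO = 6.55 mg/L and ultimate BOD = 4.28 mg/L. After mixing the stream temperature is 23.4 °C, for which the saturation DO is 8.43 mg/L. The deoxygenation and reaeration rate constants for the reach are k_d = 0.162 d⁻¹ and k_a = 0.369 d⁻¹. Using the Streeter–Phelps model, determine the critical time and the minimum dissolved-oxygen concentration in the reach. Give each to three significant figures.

Mixed DO = (11.2×6.55 + 1.88×2.82)/(11.2+1.88) = 78.66/13.08 = 6.014 mg/L.
Mixed L₀ = (11.2×4.28 + 1.88×55.6)/(13.08) = 152.5/13.08 = 11.66 mg/L.
Initial deficit D₀ = C_s − DO₀ = 8.43 − 6.014 = 2.416 mg/L.
t_c = (1/0.2070) ln[(0.369/0.162)(1 − 2.416×0.2070/(0.162×11.66))] = 4.831 × ln(1.674) = 2.490 d.
D_c = (0.162/0.369) × 11.66 × e^(−0.162×2.490) = 0.4390 × 11.66 × 0.6680 = 3.419 mg/L.
Minimum DO = 8.43 − 3.419 = 5.011 mg/L.

t_c ≈ 2.49 d; minimum DO ≈ 5.01 mg/L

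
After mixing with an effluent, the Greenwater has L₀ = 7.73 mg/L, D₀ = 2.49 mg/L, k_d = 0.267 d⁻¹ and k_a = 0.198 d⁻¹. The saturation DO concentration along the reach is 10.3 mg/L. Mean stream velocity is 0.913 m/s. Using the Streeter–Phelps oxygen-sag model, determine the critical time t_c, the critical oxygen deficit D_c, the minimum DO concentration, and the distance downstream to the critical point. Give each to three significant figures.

t_c = [1/(k_a−k_d)] ln[(k_a/k_d)(1 − D₀(k_a−k_d)/(k_d L₀))]
= [1/(0.198−0.267)] ln[(0.198/0.267)(1 − 2.49×-0.06900/(0.267×7.73))]
= (1/-0.06900) ln[0.7416 × 1.083] = -14.49 × ln(0.8033) = -14.49 × -0.2190 = 3.174 d.
L(t_c) = L₀ e^(−k_d t_c) = 7.73 × 0.4285 = 3.312 mg/L, and at the critical point k_a D_c = k_d L, so D_c = (0.267/0.198) × 3.312 = 4.466 mg/L.
Minimum DO = C_s − D_c = 10.3 − 4.466 = 5.834 mg/L.
x_c = v t_c = 0.913 m/s × 3.174 d × 86400 s/d = 250400 m ≈ 250 km.

t_c ≈ 3.17 d; D_c ≈ 4.47 mg/L; min DO ≈ 5.83 mg/L; x_c ≈ 250 km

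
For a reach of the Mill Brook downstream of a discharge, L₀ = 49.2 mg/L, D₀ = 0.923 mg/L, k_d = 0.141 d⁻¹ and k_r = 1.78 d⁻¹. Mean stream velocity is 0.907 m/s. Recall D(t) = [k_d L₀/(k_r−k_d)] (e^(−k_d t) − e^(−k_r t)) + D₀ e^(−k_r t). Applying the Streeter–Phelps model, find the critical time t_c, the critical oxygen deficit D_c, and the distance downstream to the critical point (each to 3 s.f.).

With k_r/k_d = 12.62 and 1 − D₀(k_r−k_d)/(k_d L₀) = 0.7819,
t_c = ln(12.62 × 0.7819) / (1.78 − 0.141) = ln(9.871) / 1.639 = 2.290/1.639 = 1.397 d.
L(t_c) = L₀ e^(−k_d t_c) = 49.2 × 0.8212 = 40.40 mg/L, and at the critical point k_r D_c = k_d L, so D_c = (0.141/1.78) × 40.40 = 3.201 mg/L.
x_c = v t_c = 0.907 m/s × 1.397 d × 86400 s/d = 109500 m ≈ 109 km.

t_c ≈ 1.40 d; D_c ≈ 3.20 mg/L; x_c ≈ 109 km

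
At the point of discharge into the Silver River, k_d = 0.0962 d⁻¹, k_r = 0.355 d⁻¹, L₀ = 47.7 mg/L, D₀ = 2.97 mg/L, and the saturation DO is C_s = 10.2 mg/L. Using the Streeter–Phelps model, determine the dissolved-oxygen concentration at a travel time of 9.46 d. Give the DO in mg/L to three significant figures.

k_d L₀/(k_r−k_d) = 0.0962×47.7/(0.355−0.0962) = 4.589/0.2588 = 17.73 mg/L.
e^(−k_d t) = e^(−0.0962×9.460) = 0.4025; e^(−k_r t) = e^(−0.355×9.460) = 0.03479.
D = 17.73 × (0.4025 − 0.03479) + 2.97 × 0.03479 = 6.520 + 0.1033 = 6.623 mg/L.
DO = C_s − D = 10.2 − 6.623 = 3.577 mg/L.

DO ≈ 3.58 mg/L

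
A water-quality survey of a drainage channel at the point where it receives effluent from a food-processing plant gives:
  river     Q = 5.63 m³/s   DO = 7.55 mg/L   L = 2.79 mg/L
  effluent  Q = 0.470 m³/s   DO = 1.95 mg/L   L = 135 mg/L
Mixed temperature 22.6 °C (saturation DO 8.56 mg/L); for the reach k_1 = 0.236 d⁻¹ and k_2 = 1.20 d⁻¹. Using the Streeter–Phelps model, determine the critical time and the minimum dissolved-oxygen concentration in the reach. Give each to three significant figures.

Mixed DO = (5.63×7.55 + 0.470×1.95)/(5.63+0.470) = 43.42/6.100 = 7.119 mg/L.
Mixed L₀ = (5.63×2.79 + 0.470×135)/(6.100) = 79.16/6.100 = 12.98 mg/L.
Initial deficit D₀ = C_s − DO₀ = 8.56 − 7.119 = 1.441 mg/L.
t_c = (1/0.9640) ln[(1.20/0.236)(1 − 1.441×0.9640/(0.236×12.98))] = 1.037 × ln(2.778) = 1.060 d.
D_c = (0.236/1.20) × 12.98 × e^(−0.236×1.060) = 0.1967 × 12.98 × 0.7787 = 1.987 mg/L.
Minimum DO = 8.56 − 1.987 = 6.573 mg/L.

t_c ≈ 1.06 d; minimum DO ≈ 6.57 mg/L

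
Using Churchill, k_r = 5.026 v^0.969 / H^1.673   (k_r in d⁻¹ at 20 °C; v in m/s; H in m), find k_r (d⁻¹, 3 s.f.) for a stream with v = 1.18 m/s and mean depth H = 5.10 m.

k_r ≈ 0.386 d⁻¹

k_r = 5.026 × 1.18^0.969 / 5.10^1.673 = 5.026 × 1.174 / 15.27 = 0.3865 d⁻¹.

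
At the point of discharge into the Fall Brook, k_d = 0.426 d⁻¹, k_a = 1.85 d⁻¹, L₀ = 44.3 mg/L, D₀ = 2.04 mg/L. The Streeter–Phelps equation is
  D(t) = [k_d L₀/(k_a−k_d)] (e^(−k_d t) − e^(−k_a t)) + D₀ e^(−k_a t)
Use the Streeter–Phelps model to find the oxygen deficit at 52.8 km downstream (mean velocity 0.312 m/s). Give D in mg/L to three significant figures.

D ≈ 5.45 mg/L

Travel time t = x/v = 52.8 km / (0.312 m/s) = 52800 m / 0.312 m/s = 169200 s = 1.959 d.
k_d L₀/(k_a−k_d) = 0.426×44.3/(1.85−0.426) = 18.87/1.424 = 13.25 mg/L.
e^(−k_d t) = e^(−0.426×1.959) = 0.4341; e^(−k_a t) = e^(−1.85×1.959) = 0.02669.
D = 13.25 × (0.4341 − 0.02669) + 2.04 × 0.02669 = 5.400 + 0.05444 = 5.454 mg/L.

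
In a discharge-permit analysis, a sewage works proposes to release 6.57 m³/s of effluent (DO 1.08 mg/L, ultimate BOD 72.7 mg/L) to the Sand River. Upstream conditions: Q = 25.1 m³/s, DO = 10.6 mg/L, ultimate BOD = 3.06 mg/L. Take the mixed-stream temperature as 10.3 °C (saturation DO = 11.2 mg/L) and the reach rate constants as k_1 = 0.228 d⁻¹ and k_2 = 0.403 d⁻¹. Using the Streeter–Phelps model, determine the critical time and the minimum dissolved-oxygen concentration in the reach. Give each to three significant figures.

Mixed DO = (25.1×10.6 + 6.57×1.08)/(25.1+6.57) = 273.2/31.67 = 8.625 mg/L.
Mixed L₀ = (25.1×3.06 + 6.57×72.7)/(31.67) = 554.4/31.67 = 17.51 mg/L.
Initial deficit D₀ = C_s − DO₀ = 11.2 − 8.625 = 2.575 mg/L.
t_c = (1/0.1750) ln[(0.403/0.228)(1 − 2.575×0.1750/(0.228×17.51))] = 5.714 × ln(1.568) = 2.570 d.
D_c = (0.228/0.403) × 17.51 × e^(−0.228×2.570) = 0.5658 × 17.51 × 0.5565 = 5.512 mg/L.
Minimum DO = 11.2 − 5.512 = 5.688 mg/L.

t_c ≈ 2.57 d; minimum DO ≈ 5.69 mg/L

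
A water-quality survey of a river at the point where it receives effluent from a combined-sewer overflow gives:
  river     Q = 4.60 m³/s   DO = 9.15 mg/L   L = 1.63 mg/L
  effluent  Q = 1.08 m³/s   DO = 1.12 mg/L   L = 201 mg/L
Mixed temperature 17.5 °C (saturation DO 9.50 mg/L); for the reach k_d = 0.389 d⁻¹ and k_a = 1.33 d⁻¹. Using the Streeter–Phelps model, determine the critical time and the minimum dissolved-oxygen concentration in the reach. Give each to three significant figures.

t_c ≈ 1.18 d; minimum DO ≈ 2.18 mg/L

Mixed DO = (4.60×9.15 + 1.08×1.12)/(4.60+1.08) = 43.30/5.680 = 7.623 mg/L.
Mixed L₀ = (4.60×1.63 + 1.08×201)/(5.680) = 224.6/5.680 = 39.54 mg/L.
Initial deficit D₀ = C_s − DO₀ = 9.50 − 7.623 = 1.877 mg/L.
t_c = (1/0.9410) ln[(1.33/0.389)(1 − 1.877×0.9410/(0.389×39.54))] = 1.063 × ln(3.026) = 1.177 d.
D_c = (0.389/1.33) × 39.54 × e^(−0.389×1.177) = 0.2925 × 39.54 × 0.6327 = 7.317 mg/L.
Minimum DO = 9.50 − 7.317 = 2.183 mg/L.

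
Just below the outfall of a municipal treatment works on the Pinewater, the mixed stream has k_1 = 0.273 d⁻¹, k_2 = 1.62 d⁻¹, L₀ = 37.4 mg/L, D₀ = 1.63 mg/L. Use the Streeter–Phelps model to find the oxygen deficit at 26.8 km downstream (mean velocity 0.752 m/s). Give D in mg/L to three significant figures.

Travel time t = x/v = 26.8 km / (0.752 m/s) = 26800 m / 0.752 m/s = 35640 s = 0.4125 d.
k_1 L₀/(k_2−k_1) = 0.273×37.4/(1.62−0.273) = 10.21/1.347 = 7.580 mg/L.
e^(−k_1 t) = e^(−0.273×0.4125) = 0.8935; e^(−k_2 t) = e^(−1.62×0.4125) = 0.5126.
D = 7.580 × (0.8935 − 0.5126) + 1.63 × 0.5126 = 2.887 + 0.8356 = 3.723 mg/L.

D ≈ 3.72 mg/L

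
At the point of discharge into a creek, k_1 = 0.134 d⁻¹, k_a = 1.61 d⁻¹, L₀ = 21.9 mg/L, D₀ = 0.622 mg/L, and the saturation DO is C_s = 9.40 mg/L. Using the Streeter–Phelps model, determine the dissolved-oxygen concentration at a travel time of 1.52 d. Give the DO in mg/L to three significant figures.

DO ≈ 7.90 mg/L

k_1 L₀/(k_a−k_1) = 0.134×21.9/(1.61−0.134) = 2.935/1.476 = 1.988 mg/L.
e^(−k_1 t) = e^(−0.134×1.520) = 0.8157; e^(−k_a t) = e^(−1.61×1.520) = 0.08654.
D = 1.988 × (0.8157 − 0.08654) + 0.622 × 0.08654 = 1.450 + 0.05383 = 1.504 mg/L.
DO = C_s − D = 9.40 − 1.504 = 7.896 mg/L.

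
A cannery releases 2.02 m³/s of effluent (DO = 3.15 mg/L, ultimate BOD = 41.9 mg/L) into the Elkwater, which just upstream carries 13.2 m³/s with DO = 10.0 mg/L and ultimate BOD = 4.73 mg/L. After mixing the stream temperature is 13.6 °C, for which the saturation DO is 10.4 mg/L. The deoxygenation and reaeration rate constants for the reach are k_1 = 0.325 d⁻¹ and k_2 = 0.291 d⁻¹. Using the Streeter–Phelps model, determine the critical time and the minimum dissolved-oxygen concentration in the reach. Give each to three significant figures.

t_c ≈ 2.84 d; minimum DO ≈ 6.11 mg/L

Mixed DO = (13.2×10.0 + 2.02×3.15)/(13.2+2.02) = 138.4/15.22 = 9.091 mg/L.
Mixed L₀ = (13.2×4.73 + 2.02×41.9)/(15.22) = 147.1/15.22 = 9.663 mg/L.
Initial deficit D₀ = C_s − DO₀ = 10.4 − 9.091 = 1.309 mg/L.
t_c = (1/-0.03400) ln[(0.291/0.325)(1 − 1.309×-0.03400/(0.325×9.663))] = -29.41 × ln(0.9081) = 2.836 d.
D_c = (0.325/0.291) × 9.663 × e^(−0.325×2.836) = 1.117 × 9.663 × 0.3978 = 4.293 mg/L.
Minimum DO = 10.4 − 4.293 = 6.107 mg/L.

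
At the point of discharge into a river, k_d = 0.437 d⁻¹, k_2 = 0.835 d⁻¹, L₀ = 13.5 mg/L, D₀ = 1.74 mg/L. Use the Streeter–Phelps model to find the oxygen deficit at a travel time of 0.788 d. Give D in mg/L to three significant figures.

k_d L₀/(k_2−k_d) = 0.437×13.5/(0.835−0.437) = 5.899/0.3980 = 14.82 mg/L.
e^(−k_d t) = e^(−0.437×0.7880) = 0.7087; e^(−k_2 t) = e^(−0.835×0.7880) = 0.5179.
D = 14.82 × (0.7087 − 0.5179) + 1.74 × 0.5179 = 2.828 + 0.9011 = 3.729 mg/L.

D ≈ 3.73 mg/L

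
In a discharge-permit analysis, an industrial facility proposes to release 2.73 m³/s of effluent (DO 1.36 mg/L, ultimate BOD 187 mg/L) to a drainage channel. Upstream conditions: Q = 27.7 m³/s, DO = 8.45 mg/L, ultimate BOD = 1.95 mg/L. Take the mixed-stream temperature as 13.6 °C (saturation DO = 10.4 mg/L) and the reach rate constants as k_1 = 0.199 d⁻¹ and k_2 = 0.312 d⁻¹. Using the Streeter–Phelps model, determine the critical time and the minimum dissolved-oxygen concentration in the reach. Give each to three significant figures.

t_c ≈ 3.25 d; minimum DO ≈ 4.20 mg/L

Mixed DO = (27.7×8.45 + 2.73×1.36)/(27.7+2.73) = 237.8/30.43 = 7.814 mg/L.
Mixed L₀ = (27.7×1.95 + 2.73×187)/(30.43) = 564.5/30.43 = 18.55 mg/L.
Initial deficit D₀ = C_s − DO₀ = 10.4 − 7.814 = 2.586 mg/L.
t_c = (1/0.1130) ln[(0.312/0.199)(1 − 2.586×0.1130/(0.199×18.55))] = 8.850 × ln(1.444) = 3.250 d.
D_c = (0.199/0.312) × 18.55 × e^(−0.199×3.250) = 0.6378 × 18.55 × 0.5238 = 6.197 mg/L.
Minimum DO = 10.4 − 6.197 = 4.203 mg/L.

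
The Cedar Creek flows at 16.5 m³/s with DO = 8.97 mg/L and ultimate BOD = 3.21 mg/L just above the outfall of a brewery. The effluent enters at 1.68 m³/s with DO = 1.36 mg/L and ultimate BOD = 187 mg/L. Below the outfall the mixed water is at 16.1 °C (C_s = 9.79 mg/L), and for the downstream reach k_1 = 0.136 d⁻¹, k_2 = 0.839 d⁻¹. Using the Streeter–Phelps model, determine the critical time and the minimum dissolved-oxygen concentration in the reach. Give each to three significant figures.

t_c ≈ 1.89 d; minimum DO ≈ 7.26 mg/L

Mixed DO = (16.5×8.97 + 1.68×1.36)/(16.5+1.68) = 150.3/18.18 = 8.267 mg/L.
Mixed L₀ = (16.5×3.21 + 1.68×187)/(18.18) = 367.1/18.18 = 20.19 mg/L.
Initial deficit D₀ = C_s − DO₀ = 9.79 − 8.267 = 1.523 mg/L.
t_c = (1/0.7030) ln[(0.839/0.136)(1 − 1.523×0.7030/(0.136×20.19))] = 1.422 × ln(3.764) = 1.885 d.
D_c = (0.136/0.839) × 20.19 × e^(−0.136×1.885) = 0.1621 × 20.19 × 0.7738 = 2.533 mg/L.
Minimum DO = 9.79 − 2.533 = 7.257 mg/L.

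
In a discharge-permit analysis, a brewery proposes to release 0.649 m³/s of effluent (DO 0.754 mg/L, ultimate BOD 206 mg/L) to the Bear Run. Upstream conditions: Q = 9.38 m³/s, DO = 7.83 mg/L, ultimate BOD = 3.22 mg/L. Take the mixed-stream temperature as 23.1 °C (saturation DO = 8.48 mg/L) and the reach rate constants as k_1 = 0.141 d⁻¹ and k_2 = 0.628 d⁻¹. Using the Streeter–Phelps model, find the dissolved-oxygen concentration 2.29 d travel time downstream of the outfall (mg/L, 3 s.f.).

Mixed DO = (9.38×7.83 + 0.649×0.754)/(9.38+0.649) = 73.93/10.03 = 7.372 mg/L.
Mixed L₀ = (9.38×3.22 + 0.649×206)/(10.03) = 163.9/10.03 = 16.34 mg/L.
Initial deficit D₀ = C_s − DO₀ = 8.48 − 7.372 = 1.108 mg/L.
D(2.29) = [0.141×16.34/(0.628−0.141)](e^(−0.141×2.29) − e^(−0.628×2.29)) + 1.108 e^(−0.628×2.29)
= 4.732 × (0.7241 − 0.2374) + 1.108 × 0.2374 = 2.566 mg/L.
DO = 8.48 − 2.566 = 5.914 mg/L.

DO ≈ 5.91 mg/L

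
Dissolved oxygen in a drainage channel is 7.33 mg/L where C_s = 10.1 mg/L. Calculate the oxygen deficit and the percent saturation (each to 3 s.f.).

D ≈ 2.77 mg/L; 72.6 % saturation

D = C_s − C = 10.1 − 7.33 = 2.77 mg/L.
% saturation = 7.33/10.1 × 100 = 72.6 %.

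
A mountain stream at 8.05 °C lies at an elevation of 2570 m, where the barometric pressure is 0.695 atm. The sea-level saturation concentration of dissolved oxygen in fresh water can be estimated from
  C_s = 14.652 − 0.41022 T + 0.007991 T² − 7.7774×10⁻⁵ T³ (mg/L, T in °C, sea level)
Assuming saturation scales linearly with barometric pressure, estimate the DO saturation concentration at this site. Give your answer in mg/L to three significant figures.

At sea level: C_s = 14.652 − 0.41022×8.05 + 0.007991×8.05² − 7.7774×10⁻⁵×8.05³ = 11.83 mg/L.
Pressure correction: C_s' = 11.83 × 0.695 = 8.220 mg/L.

C_s ≈ 8.22 mg/L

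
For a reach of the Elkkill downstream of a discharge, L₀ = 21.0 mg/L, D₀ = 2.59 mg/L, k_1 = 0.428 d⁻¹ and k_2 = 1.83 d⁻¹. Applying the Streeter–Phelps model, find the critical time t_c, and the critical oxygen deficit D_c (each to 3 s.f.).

t_c ≈ 0.667 d; D_c ≈ 3.69 mg/L

With k_2/k_1 = 4.276 and 1 − D₀(k_2−k_1)/(k_1 L₀) = 0.5960,
t_c = ln(4.276 × 0.5960) / (1.83 − 0.428) = ln(2.548) / 1.402 = 0.9354/1.402 = 0.6672 d.
D_c = (k_1/k_2) L₀ e^(−k_1 t_c) = (0.428/1.83) × 21.0 × e^(−0.428×0.6672) = 0.2339 × 21.0 × 0.7516 = 3.691 mg/L.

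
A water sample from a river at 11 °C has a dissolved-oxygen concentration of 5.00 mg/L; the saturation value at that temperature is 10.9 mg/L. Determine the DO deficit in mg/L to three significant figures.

D = C_s − C = 10.9 − 5.00 = 5.90 mg/L.

D ≈ 5.90 mg/L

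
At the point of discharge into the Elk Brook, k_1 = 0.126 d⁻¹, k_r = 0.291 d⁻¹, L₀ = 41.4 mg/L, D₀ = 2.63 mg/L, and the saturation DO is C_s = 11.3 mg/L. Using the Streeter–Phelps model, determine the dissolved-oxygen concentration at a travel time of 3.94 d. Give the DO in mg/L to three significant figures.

DO ≈ 1.27 mg/L

k_1 L₀/(k_r−k_1) = 0.126×41.4/(0.291−0.126) = 5.216/0.1650 = 31.61 mg/L.
e^(−k_1 t) = e^(−0.126×3.940) = 0.6087; e^(−k_r t) = e^(−0.291×3.940) = 0.3177.
D = 31.61 × (0.6087 − 0.3177) + 2.63 × 0.3177 = 9.199 + 0.8356 = 10.03 mg/L.
DO = C_s − D = 11.3 − 10.03 = 1.266 mg/L.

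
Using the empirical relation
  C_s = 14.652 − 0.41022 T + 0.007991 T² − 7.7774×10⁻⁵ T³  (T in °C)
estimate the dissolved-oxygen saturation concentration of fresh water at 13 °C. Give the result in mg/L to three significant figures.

C_s = 14.652 − 0.41022×13 + 0.007991×13² − 7.7774×10⁻⁵×13³ = 10.50 mg/L.

C_s ≈ 10.5 mg/L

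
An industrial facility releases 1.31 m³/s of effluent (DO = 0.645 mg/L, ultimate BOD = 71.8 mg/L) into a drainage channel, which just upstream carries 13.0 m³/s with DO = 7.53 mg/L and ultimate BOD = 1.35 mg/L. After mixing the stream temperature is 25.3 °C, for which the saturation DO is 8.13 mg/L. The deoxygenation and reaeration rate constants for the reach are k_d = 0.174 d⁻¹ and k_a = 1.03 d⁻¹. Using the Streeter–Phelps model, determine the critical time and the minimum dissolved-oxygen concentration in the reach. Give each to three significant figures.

t_c ≈ 0.330 d; minimum DO ≈ 6.89 mg/L

Mixed DO = (13.0×7.53 + 1.31×0.645)/(13.0+1.31) = 98.73/14.31 = 6.900 mg/L.
Mixed L₀ = (13.0×1.35 + 1.31×71.8)/(14.31) = 111.6/14.31 = 7.799 mg/L.
Initial deficit D₀ = C_s − DO₀ = 8.13 − 6.900 = 1.230 mg/L.
t_c = (1/0.8560) ln[(1.03/0.174)(1 − 1.230×0.8560/(0.174×7.799))] = 1.168 × ln(1.326) = 0.3295 d.
D_c = (0.174/1.03) × 7.799 × e^(−0.174×0.3295) = 0.1689 × 7.799 × 0.9443 = 1.244 mg/L.
Minimum DO = 8.13 − 1.244 = 6.886 mg/L.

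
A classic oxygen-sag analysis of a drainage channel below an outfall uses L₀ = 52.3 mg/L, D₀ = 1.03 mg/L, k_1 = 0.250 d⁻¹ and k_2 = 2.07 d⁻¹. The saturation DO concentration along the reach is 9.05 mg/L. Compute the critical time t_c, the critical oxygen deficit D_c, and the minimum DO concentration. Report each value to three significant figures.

t_c ≈ 1.08 d; D_c ≈ 4.83 mg/L; min DO ≈ 4.22 mg/L

At the critical point dD/dt = 0, so k_1 L₀ e^(−k_1 t) = k_2 D. Substituting D(t) from the Streeter–Phelps equation and solving for t gives
t_c = ln[(k_2/k_1)(1 − D₀(k_2−k_1)/(k_1 L₀))] / (k_2−k_1).
Here k_2−k_1 = 1.820 d⁻¹ and 1 − D₀(k_2−k_1)/(k_1 L₀) = 1 − 1.03×1.820/(0.250×52.3) = 0.8566, so
t_c = ln(8.280 × 0.8566) / 1.820 = 1.959 / 1.820 = 1.076 d.
L(t_c) = L₀ e^(−k_1 t_c) = 52.3 × 0.7641 = 39.96 mg/L, and at the critical point k_2 D_c = k_1 L, so D_c = (0.250/2.07) × 39.96 = 4.826 mg/L.
Minimum DO = C_s − D_c = 9.05 − 4.826 = 4.224 mg/L.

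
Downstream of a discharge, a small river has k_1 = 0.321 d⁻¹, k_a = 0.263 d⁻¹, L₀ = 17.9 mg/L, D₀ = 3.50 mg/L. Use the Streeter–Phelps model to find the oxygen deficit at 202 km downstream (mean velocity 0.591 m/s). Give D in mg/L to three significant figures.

Travel time t = x/v = 202 km / (0.591 m/s) = 202000 m / 0.591 m/s = 341800 s = 3.956 d.
k_1 L₀/(k_a−k_1) = 0.321×17.9/(0.263−0.321) = 5.746/-0.05800 = -99.07 mg/L.
e^(−k_1 t) = e^(−0.321×3.956) = 0.2809; e^(−k_a t) = e^(−0.263×3.956) = 0.3533.
D = -99.07 × (0.2809 − 0.3533) + 3.50 × 0.3533 = 7.176 + 1.237 = 8.413 mg/L.

D ≈ 8.41 mg/L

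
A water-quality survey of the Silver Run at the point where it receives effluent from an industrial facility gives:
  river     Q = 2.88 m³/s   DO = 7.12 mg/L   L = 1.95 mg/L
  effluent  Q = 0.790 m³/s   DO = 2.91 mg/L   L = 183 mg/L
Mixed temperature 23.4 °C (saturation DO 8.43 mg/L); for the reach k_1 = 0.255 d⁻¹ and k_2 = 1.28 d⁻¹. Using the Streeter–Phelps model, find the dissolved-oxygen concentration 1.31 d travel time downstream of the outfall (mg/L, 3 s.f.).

DO ≈ 2.63 mg/L

Mixed DO = (2.88×7.12 + 0.790×2.91)/(2.88+0.790) = 22.80/3.670 = 6.214 mg/L.
Mixed L₀ = (2.88×1.95 + 0.790×183)/(3.670) = 150.2/3.670 = 40.92 mg/L.
Initial deficit D₀ = C_s − DO₀ = 8.43 − 6.214 = 2.216 mg/L.
D(1.31) = [0.255×40.92/(1.28−0.255)](e^(−0.255×1.31) − e^(−1.28×1.31)) + 2.216 e^(−1.28×1.31)
= 10.18 × (0.7160 − 0.1870) + 2.216 × 0.1870 = 5.800 mg/L.
DO = 8.43 − 5.800 = 2.630 mg/L.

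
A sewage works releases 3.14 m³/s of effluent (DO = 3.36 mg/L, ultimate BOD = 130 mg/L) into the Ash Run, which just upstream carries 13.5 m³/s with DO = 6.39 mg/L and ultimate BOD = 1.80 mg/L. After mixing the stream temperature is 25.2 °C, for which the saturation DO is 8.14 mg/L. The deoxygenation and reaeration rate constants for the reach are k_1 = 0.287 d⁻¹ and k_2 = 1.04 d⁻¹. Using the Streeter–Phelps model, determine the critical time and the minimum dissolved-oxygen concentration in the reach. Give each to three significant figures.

Mixed DO = (13.5×6.39 + 3.14×3.36)/(13.5+3.14) = 96.82/16.64 = 5.818 mg/L.
Mixed L₀ = (13.5×1.80 + 3.14×130)/(16.64) = 432.5/16.64 = 25.99 mg/L.
Initial deficit D₀ = C_s − DO₀ = 8.14 − 5.818 = 2.322 mg/L.
t_c = (1/0.7530) ln[(1.04/0.287)(1 − 2.322×0.7530/(0.287×25.99))] = 1.328 × ln(2.774) = 1.355 d.
D_c = (0.287/1.04) × 25.99 × e^(−0.287×1.355) = 0.2760 × 25.99 × 0.6778 = 4.861 mg/L.
Minimum DO = 8.14 − 4.861 = 3.279 mg/L.

t_c ≈ 1.36 d; minimum DO ≈ 3.28 mg/L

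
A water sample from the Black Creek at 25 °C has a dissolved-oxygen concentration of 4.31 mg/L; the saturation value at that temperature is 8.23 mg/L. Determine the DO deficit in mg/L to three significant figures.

D = C_s − C = 8.23 − 4.31 = 3.92 mg/L.

D ≈ 3.92 mg/L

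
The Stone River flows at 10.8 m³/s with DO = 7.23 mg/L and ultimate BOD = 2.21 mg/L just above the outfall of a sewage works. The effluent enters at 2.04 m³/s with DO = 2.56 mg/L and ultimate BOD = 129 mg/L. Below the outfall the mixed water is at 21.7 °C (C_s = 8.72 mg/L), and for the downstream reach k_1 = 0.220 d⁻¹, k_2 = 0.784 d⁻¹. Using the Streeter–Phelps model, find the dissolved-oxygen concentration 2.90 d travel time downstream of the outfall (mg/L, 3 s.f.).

Mixed DO = (10.8×7.23 + 2.04×2.56)/(10.8+2.04) = 83.31/12.84 = 6.488 mg/L.
Mixed L₀ = (10.8×2.21 + 2.04×129)/(12.84) = 287.0/12.84 = 22.35 mg/L.
Initial deficit D₀ = C_s − DO₀ = 8.72 − 6.488 = 2.232 mg/L.
D(2.90) = [0.220×22.35/(0.784−0.220)](e^(−0.220×2.90) − e^(−0.784×2.90)) + 2.232 e^(−0.784×2.90)
= 8.720 × (0.5283 − 0.1029) + 2.232 × 0.1029 = 3.939 mg/L.
DO = 8.72 − 3.939 = 4.781 mg/L.

DO ≈ 4.78 mg/L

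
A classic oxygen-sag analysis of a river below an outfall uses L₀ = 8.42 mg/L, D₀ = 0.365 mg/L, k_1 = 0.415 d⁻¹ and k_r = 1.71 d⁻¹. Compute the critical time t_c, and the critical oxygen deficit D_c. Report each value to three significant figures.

t_c = [1/(k_r−k_1)] ln[(k_r/k_1)(1 − D₀(k_r−k_1)/(k_1 L₀))]
= [1/(1.71−0.415)] ln[(1.71/0.415)(1 − 0.365×1.295/(0.415×8.42))]
= (1/1.295) ln[4.120 × 0.8647] = 0.7722 × ln(3.563) = 0.7722 × 1.271 = 0.9812 d.
L(t_c) = L₀ e^(−k_1 t_c) = 8.42 × 0.6655 = 5.604 mg/L, and at the critical point k_r D_c = k_1 L, so D_c = (0.415/1.71) × 5.604 = 1.360 mg/L.

t_c ≈ 0.981 d; D_c ≈ 1.36 mg/L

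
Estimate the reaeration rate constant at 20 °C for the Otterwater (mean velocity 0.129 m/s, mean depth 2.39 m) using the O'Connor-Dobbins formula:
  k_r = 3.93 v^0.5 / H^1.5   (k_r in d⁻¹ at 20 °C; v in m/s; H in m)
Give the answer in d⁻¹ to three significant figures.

k_r = 3.93 × 0.129^0.5 / 2.39^1.5 = 3.93 × 0.3592 / 3.695 = 0.3820 d⁻¹.

k_r ≈ 0.382 d⁻¹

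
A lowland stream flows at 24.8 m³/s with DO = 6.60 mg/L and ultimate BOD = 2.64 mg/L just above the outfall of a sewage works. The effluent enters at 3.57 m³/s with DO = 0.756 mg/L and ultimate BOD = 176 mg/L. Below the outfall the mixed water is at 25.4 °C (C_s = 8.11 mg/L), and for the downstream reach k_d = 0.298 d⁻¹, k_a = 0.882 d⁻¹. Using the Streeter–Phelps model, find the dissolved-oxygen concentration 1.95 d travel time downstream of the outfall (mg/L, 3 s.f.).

DO ≈ 2.96 mg/L

Mixed DO = (24.8×6.60 + 3.57×0.756)/(24.8+3.57) = 166.4/28.37 = 5.865 mg/L.
Mixed L₀ = (24.8×2.64 + 3.57×176)/(28.37) = 693.8/28.37 = 24.46 mg/L.
Initial deficit D₀ = C_s − DO₀ = 8.11 − 5.865 = 2.245 mg/L.
D(1.95) = [0.298×24.46/(0.882−0.298)](e^(−0.298×1.95) − e^(−0.882×1.95)) + 2.245 e^(−0.882×1.95)
= 12.48 × (0.5593 − 0.1791) + 2.245 × 0.1791 = 5.147 mg/L.
DO = 8.11 − 5.147 = 2.963 mg/L.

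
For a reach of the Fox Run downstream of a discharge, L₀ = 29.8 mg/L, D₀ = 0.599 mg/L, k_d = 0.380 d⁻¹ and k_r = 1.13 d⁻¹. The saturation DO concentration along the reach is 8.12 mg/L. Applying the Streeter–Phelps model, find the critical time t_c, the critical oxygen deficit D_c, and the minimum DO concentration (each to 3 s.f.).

t_c = [1/(k_r−k_d)] ln[(k_r/k_d)(1 − D₀(k_r−k_d)/(k_d L₀))]
= [1/(1.13−0.380)] ln[(1.13/0.380)(1 − 0.599×0.7500/(0.380×29.8))]
= (1/0.7500) ln[2.974 × 0.9603] = 1.333 × ln(2.856) = 1.333 × 1.049 = 1.399 d.
L(t_c) = L₀ e^(−k_d t_c) = 29.8 × 0.5876 = 17.51 mg/L, and at the critical point k_r D_c = k_d L, so D_c = (0.380/1.13) × 17.51 = 5.889 mg/L.
Minimum DO = C_s − D_c = 8.12 − 5.889 = 2.231 mg/L.

t_c ≈ 1.40 d; D_c ≈ 5.89 mg/L; min DO ≈ 2.23 mg/L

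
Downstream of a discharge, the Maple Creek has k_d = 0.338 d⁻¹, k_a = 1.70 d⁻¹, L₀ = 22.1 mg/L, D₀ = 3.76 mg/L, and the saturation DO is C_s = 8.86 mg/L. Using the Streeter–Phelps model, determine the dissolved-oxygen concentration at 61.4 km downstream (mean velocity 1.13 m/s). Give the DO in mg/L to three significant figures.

Travel time t = x/v = 61.4 km / (1.13 m/s) = 61400 m / 1.13 m/s = 54340 s = 0.6289 d.
k_d L₀/(k_a−k_d) = 0.338×22.1/(1.70−0.338) = 7.470/1.362 = 5.484 mg/L.
e^(−k_d t) = e^(−0.338×0.6289) = 0.8085; e^(−k_a t) = e^(−1.70×0.6289) = 0.3433.
D = 5.484 × (0.8085 − 0.3433) + 3.76 × 0.3433 = 2.551 + 1.291 = 3.842 mg/L.
DO = C_s − D = 8.86 − 3.842 = 5.018 mg/L.

DO ≈ 5.02 mg/L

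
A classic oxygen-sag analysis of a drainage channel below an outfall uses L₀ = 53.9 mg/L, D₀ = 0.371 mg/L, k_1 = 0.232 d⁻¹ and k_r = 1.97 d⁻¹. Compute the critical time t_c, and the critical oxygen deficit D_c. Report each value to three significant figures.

t_c ≈ 1.20 d; D_c ≈ 4.80 mg/L

t_c = [1/(k_r−k_1)] ln[(k_r/k_1)(1 − D₀(k_r−k_1)/(k_1 L₀))]
= [1/(1.97−0.232)] ln[(1.97/0.232)(1 − 0.371×1.738/(0.232×53.9))]
= (1/1.738) ln[8.491 × 0.9484] = 0.5754 × ln(8.054) = 0.5754 × 2.086 = 1.200 d.
L(t_c) = L₀ e^(−k_1 t_c) = 53.9 × 0.7569 = 40.80 mg/L, and at the critical point k_r D_c = k_1 L, so D_c = (0.232/1.97) × 40.80 = 4.805 mg/L.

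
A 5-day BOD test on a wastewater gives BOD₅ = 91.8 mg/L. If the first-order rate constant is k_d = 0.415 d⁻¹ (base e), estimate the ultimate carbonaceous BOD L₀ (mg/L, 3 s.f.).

BOD₅ = L₀(1 − e^(−5k_d)) ⇒ L₀ = BOD₅ / (1 − e^(−5×0.415))
= 91.8 / (1 − 0.1256) = 91.8 / 0.8744 = 105.0 mg/L.

L₀ ≈ 105 mg/L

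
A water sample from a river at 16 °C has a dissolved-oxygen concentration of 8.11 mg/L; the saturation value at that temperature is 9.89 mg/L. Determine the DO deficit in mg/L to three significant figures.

D ≈ 1.78 mg/L

D = C_s − C = 9.89 − 8.11 = 1.78 mg/L.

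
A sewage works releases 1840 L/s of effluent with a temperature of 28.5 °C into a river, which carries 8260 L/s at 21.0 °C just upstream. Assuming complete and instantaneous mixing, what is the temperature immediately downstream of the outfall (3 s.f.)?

Flow-weighted mixing: C = (Q_r C_r + Q_w C_w)/(Q_r + Q_w)
= (8260×21.0 + 1840×28.5)/(8260 + 1840) = 225900/10100 = 22.37 °C.

22.4 °C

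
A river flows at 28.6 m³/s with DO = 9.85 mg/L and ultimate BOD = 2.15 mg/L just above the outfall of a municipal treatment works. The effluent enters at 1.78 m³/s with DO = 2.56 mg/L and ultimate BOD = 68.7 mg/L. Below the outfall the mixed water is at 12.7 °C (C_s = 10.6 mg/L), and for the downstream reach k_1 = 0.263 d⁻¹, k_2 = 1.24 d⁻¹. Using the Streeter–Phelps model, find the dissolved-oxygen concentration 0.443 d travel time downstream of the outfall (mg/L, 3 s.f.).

DO ≈ 9.41 mg/L

Mixed DO = (28.6×9.85 + 1.78×2.56)/(28.6+1.78) = 286.3/30.38 = 9.423 mg/L.
Mixed L₀ = (28.6×2.15 + 1.78×68.7)/(30.38) = 183.8/30.38 = 6.049 mg/L.
Initial deficit D₀ = C_s − DO₀ = 10.6 − 9.423 = 1.177 mg/L.
D(0.443) = [0.263×6.049/(1.24−0.263)](e^(−0.263×0.443) − e^(−1.24×0.443)) + 1.177 e^(−1.24×0.443)
= 1.628 × (0.8900 − 0.5773) + 1.177 × 0.5773 = 1.189 mg/L.
DO = 10.6 − 1.189 = 9.411 mg/L.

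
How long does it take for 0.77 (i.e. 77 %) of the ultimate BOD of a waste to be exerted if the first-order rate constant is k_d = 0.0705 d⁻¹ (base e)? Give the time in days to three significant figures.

t ≈ 20.8 d

y/L₀ = 1 − e^(−k_d t) = 0.77 ⇒ e^(−k_d t) = 0.230
t = −ln(0.230) / 0.0705 = 1.470 / 0.0705 = 20.85 d.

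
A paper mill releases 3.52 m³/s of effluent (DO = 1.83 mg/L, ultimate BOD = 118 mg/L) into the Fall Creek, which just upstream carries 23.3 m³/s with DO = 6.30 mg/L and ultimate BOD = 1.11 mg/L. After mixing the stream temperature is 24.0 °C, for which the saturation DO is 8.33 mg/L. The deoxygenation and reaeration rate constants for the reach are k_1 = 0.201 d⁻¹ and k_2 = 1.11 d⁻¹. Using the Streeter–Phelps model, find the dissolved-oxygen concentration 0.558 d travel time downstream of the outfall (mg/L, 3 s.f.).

DO ≈ 5.63 mg/L

Mixed DO = (23.3×6.30 + 3.52×1.83)/(23.3+3.52) = 153.2/26.82 = 5.713 mg/L.
Mixed L₀ = (23.3×1.11 + 3.52×118)/(26.82) = 441.2/26.82 = 16.45 mg/L.
Initial deficit D₀ = C_s − DO₀ = 8.33 − 5.713 = 2.617 mg/L.
D(0.558) = [0.201×16.45/(1.11−0.201)](e^(−0.201×0.558) − e^(−1.11×0.558)) + 2.617 e^(−1.11×0.558)
= 3.638 × (0.8939 − 0.5383) + 2.617 × 0.5383 = 2.702 mg/L.
DO = 8.33 − 2.702 = 5.628 mg/L.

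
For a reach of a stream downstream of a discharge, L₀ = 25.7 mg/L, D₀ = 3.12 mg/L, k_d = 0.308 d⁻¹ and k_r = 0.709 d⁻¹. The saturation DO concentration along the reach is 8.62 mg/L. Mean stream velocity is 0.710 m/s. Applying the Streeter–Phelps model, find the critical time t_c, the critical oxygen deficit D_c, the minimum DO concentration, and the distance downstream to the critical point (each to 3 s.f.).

At the critical point dD/dt = 0, so k_d L₀ e^(−k_d t) = k_r D. Substituting D(t) from the Streeter–Phelps equation and solving for t gives
t_c = ln[(k_r/k_d)(1 − D₀(k_r−k_d)/(k_d L₀))] / (k_r−k_d).
Here k_r−k_d = 0.4010 d⁻¹ and 1 − D₀(k_r−k_d)/(k_d L₀) = 1 − 3.12×0.4010/(0.308×25.7) = 0.8419, so
t_c = ln(2.302 × 0.8419) / 0.4010 = 0.6617 / 0.4010 = 1.650 d.
L(t_c) = L₀ e^(−k_d t_c) = 25.7 × 0.6015 = 15.46 mg/L, and at the critical point k_r D_c = k_d L, so D_c = (0.308/0.709) × 15.46 = 6.716 mg/L.
Minimum DO = C_s − D_c = 8.62 − 6.716 = 1.904 mg/L.
x_c = v t_c = 0.710 m/s × 1.650 d × 86400 s/d = 101200 m ≈ 101 km.

t_c ≈ 1.65 d; D_c ≈ 6.72 mg/L; min DO ≈ 1.90 mg/L; x_c ≈ 101 km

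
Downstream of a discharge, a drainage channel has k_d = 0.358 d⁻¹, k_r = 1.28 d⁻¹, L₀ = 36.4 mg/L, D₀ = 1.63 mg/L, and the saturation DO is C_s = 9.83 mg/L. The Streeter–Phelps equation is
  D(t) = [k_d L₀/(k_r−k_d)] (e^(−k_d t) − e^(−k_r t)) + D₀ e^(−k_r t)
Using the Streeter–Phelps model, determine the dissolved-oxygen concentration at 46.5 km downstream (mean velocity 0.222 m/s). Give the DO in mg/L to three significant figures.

Travel time t = x/v = 46.5 km / (0.222 m/s) = 46500 m / 0.222 m/s = 209500 s = 2.424 d.
k_d L₀/(k_r−k_d) = 0.358×36.4/(1.28−0.358) = 13.03/0.9220 = 14.13 mg/L.
e^(−k_d t) = e^(−0.358×2.424) = 0.4198; e^(−k_r t) = e^(−1.28×2.424) = 0.04491.
D = 14.13 × (0.4198 − 0.04491) + 1.63 × 0.04491 = 5.299 + 0.07320 = 5.372 mg/L.
DO = C_s − D = 9.83 − 5.372 = 4.458 mg/L.

DO ≈ 4.46 mg/L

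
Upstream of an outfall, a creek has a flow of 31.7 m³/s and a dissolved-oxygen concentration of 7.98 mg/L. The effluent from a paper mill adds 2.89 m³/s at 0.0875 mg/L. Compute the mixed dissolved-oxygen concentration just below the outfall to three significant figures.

7.32 mg/L

Flow-weighted mixing: C = (Q_r C_r + Q_w C_w)/(Q_r + Q_w)
= (31.7×7.98 + 2.89×0.0875)/(31.7 + 2.89) = 253.2/34.59 = 7.321 mg/L.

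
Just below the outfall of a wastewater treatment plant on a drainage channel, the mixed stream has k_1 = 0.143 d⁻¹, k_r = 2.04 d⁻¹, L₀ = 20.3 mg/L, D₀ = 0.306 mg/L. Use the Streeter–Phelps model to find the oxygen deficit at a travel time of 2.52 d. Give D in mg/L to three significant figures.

k_1 L₀/(k_r−k_1) = 0.143×20.3/(2.04−0.143) = 2.903/1.897 = 1.530 mg/L.
e^(−k_1 t) = e^(−0.143×2.520) = 0.6974; e^(−k_r t) = e^(−2.04×2.520) = 0.005853.
D = 1.530 × (0.6974 − 0.005853) + 0.306 × 0.005853 = 1.058 + 0.001791 = 1.060 mg/L.

D ≈ 1.06 mg/L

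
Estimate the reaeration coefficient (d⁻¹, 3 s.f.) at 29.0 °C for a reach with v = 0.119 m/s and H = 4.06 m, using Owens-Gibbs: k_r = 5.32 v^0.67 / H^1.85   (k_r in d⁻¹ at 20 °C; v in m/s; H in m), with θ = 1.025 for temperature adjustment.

k_r ≈ 0.119 d⁻¹

k_r(20) = 5.32 × 0.119^0.67 / 4.06^1.85 = 5.32 × 0.2402 / 13.36 = 0.09567 d⁻¹.
k_r(29.0) = 0.09567 × 1.025^(29.0−20) = 0.09567 × 1.249 = 0.1195 d⁻¹.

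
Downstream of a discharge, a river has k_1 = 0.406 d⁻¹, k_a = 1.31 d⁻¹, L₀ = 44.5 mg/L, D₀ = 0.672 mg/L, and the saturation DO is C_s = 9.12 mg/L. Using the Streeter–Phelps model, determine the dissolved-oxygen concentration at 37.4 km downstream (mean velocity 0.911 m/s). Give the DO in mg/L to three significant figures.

DO ≈ 3.00 mg/L

Travel time t = x/v = 37.4 km / (0.911 m/s) = 37400 m / 0.911 m/s = 41050 s = 0.4752 d.
k_1 L₀/(k_a−k_1) = 0.406×44.5/(1.31−0.406) = 18.07/0.9040 = 19.99 mg/L.
e^(−k_1 t) = e^(−0.406×0.4752) = 0.8246; e^(−k_a t) = e^(−1.31×0.4752) = 0.5366.
D = 19.99 × (0.8246 − 0.5366) + 0.672 × 0.5366 = 5.754 + 0.3606 = 6.115 mg/L.
DO = C_s − D = 9.12 − 6.115 = 3.005 mg/L.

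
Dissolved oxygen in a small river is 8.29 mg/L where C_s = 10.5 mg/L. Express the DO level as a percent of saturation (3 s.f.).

% saturation = C/C_s × 100 = 8.29/10.5 × 100 = 79.0 %.

79.0 % saturation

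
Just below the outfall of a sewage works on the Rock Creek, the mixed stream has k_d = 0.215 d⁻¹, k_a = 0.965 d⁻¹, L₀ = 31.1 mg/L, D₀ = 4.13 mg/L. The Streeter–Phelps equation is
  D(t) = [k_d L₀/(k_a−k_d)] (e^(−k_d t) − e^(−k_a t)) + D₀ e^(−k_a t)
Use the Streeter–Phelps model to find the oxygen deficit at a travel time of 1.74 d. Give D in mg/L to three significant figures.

k_d L₀/(k_a−k_d) = 0.215×31.1/(0.965−0.215) = 6.687/0.7500 = 8.915 mg/L.
e^(−k_d t) = e^(−0.215×1.740) = 0.6879; e^(−k_a t) = e^(−0.965×1.740) = 0.1865.
D = 8.915 × (0.6879 − 0.1865) + 4.13 × 0.1865 = 4.470 + 0.7704 = 5.240 mg/L.

D ≈ 5.24 mg/L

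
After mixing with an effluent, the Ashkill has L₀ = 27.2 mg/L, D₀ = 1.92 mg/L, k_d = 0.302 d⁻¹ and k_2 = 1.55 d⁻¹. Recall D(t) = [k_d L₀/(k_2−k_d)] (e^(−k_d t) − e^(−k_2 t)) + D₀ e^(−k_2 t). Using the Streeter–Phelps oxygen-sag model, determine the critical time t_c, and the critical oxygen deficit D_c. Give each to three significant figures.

With k_2/k_d = 5.132 and 1 − D₀(k_2−k_d)/(k_d L₀) = 0.7083,
t_c = ln(5.132 × 0.7083) / (1.55 − 0.302) = ln(3.635) / 1.248 = 1.291/1.248 = 1.034 d.
D_c = (k_d/k_2) L₀ e^(−k_d t_c) = (0.302/1.55) × 27.2 × e^(−0.302×1.034) = 0.1948 × 27.2 × 0.7317 = 3.878 mg/L.

t_c ≈ 1.03 d; D_c ≈ 3.88 mg/L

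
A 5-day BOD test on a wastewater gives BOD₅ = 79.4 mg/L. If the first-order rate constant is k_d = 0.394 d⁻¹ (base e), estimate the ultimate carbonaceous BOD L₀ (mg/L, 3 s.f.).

BOD₅ = L₀(1 − e^(−5k_d)) ⇒ L₀ = BOD₅ / (1 − e^(−5×0.394))
= 79.4 / (1 − 0.1395) = 79.4 / 0.8605 = 92.27 mg/L.

L₀ ≈ 92.3 mg/L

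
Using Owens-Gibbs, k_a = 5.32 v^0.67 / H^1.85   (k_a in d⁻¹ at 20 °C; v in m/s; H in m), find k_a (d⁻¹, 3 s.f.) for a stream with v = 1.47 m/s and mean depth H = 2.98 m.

k_a ≈ 0.914 d⁻¹

k_a = 5.32 × 1.47^0.67 / 2.98^1.85 = 5.32 × 1.295 / 7.539 = 0.9135 d⁻¹.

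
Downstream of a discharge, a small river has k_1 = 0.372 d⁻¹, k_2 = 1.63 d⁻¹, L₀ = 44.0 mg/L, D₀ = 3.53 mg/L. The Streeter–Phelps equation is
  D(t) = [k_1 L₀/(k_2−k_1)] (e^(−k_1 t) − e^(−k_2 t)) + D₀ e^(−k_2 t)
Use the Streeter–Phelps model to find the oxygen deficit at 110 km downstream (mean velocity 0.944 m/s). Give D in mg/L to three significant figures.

D ≈ 6.83 mg/L

Travel time t = x/v = 110 km / (0.944 m/s) = 110000 m / 0.944 m/s = 116500 s = 1.349 d.
k_1 L₀/(k_2−k_1) = 0.372×44.0/(1.63−0.372) = 16.37/1.258 = 13.01 mg/L.
e^(−k_1 t) = e^(−0.372×1.349) = 0.6055; e^(−k_2 t) = e^(−1.63×1.349) = 0.1110.
D = 13.01 × (0.6055 − 0.1110) + 3.53 × 0.1110 = 6.434 + 0.3918 = 6.826 mg/L.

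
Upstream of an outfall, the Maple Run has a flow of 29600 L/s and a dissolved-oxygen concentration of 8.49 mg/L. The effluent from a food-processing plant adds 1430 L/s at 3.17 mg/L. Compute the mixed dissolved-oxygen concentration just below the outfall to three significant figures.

8.24 mg/L

Flow-weighted mixing: C = (Q_r C_r + Q_w C_w)/(Q_r + Q_w)
= (29600×8.49 + 1430×3.17)/(29600 + 1430) = 255800/31030 = 8.245 mg/L.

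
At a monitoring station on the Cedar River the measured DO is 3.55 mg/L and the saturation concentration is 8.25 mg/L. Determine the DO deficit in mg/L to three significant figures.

D ≈ 4.70 mg/L

D = C_s − C = 8.25 − 3.55 = 4.70 mg/L.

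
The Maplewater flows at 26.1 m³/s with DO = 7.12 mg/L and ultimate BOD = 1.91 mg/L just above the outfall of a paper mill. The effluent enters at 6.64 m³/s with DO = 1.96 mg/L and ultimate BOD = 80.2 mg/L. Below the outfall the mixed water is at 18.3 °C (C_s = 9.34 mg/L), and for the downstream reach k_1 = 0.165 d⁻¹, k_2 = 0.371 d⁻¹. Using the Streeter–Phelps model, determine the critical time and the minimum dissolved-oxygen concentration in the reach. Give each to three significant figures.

Mixed DO = (26.1×7.12 + 6.64×1.96)/(26.1+6.64) = 198.8/32.74 = 6.074 mg/L.
Mixed L₀ = (26.1×1.91 + 6.64×80.2)/(32.74) = 582.4/32.74 = 17.79 mg/L.
Initial deficit D₀ = C_s − DO₀ = 9.34 − 6.074 = 3.266 mg/L.
t_c = (1/0.2060) ln[(0.371/0.165)(1 − 3.266×0.2060/(0.165×17.79))] = 4.854 × ln(1.733) = 2.669 d.
D_c = (0.165/0.371) × 17.79 × e^(−0.165×2.669) = 0.4447 × 17.79 × 0.6438 = 5.093 mg/L.
Minimum DO = 9.34 − 5.093 = 4.247 mg/L.

t_c ≈ 2.67 d; minimum DO ≈ 4.25 mg/L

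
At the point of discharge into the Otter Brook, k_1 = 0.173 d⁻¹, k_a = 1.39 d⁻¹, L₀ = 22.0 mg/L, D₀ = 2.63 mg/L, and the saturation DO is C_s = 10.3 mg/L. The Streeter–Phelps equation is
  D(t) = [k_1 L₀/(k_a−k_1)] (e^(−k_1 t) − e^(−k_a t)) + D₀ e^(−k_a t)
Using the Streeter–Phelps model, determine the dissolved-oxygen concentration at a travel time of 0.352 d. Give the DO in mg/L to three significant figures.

k_1 L₀/(k_a−k_1) = 0.173×22.0/(1.39−0.173) = 3.806/1.217 = 3.127 mg/L.
e^(−k_1 t) = e^(−0.173×0.3520) = 0.9409; e^(−k_a t) = e^(−1.39×0.3520) = 0.6131.
D = 3.127 × (0.9409 − 0.6131) + 2.63 × 0.6131 = 1.025 + 1.612 = 2.638 mg/L.
DO = C_s − D = 10.3 − 2.638 = 7.662 mg/L.

DO ≈ 7.66 mg/L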